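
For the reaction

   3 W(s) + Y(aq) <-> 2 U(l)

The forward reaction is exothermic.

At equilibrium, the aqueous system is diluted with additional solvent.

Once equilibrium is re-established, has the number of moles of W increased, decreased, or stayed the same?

increases

Dilution lowers every aqueous concentration by the same factor. Δn_aq = 0 − 1 = -1, so the system shifts toward the side with more dissolved moles — to the left.
The net shift is to the left. W is a reactant, so its amount increases.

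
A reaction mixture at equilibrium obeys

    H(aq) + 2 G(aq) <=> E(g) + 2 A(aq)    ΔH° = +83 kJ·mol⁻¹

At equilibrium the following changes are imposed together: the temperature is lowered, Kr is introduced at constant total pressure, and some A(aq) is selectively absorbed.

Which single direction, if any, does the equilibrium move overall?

The forward reaction is endothermic. Lowering T favours the exothermic direction — shift to the left.
Adding inert gas at constant total pressure expands the volume and lowers every reacting partial pressure. With Δn_gas = 1 − 0 = +1, Q moves away from K toward the side with fewer gas moles, so the system shifts toward the side with more gas moles — to the right.
Removing A (aq), a product, drives the reaction to the right.
The individual effects push in opposite directions; without quantitative information the net direction cannot be determined.

cannot be determined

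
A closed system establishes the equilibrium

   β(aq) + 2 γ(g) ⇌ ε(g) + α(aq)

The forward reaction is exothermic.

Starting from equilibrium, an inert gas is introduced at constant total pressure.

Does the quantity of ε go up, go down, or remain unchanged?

decreases

Adding inert gas at constant total pressure expands the volume and lowers every reacting partial pressure. With Δn_gas = 1 − 2 = -1, Q moves away from K toward the side with fewer gas moles, so the system shifts toward the side with more gas moles — to the left.
The net shift is to the left. ε is a product, so its amount decreases.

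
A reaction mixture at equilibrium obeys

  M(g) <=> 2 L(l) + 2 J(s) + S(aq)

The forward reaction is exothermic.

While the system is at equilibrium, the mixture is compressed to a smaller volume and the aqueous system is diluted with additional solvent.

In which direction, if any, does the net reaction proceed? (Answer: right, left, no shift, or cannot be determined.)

right

Gas moles: reactants 1, products 0 (Δn_gas = -1). Compression shifts the system toward the side with fewer moles of gas — to the right.
Dilution lowers every aqueous concentration by the same factor. Δn_aq = 1 − 0 = +1, so the system shifts toward the side with more dissolved moles — to the right.
All effects act in the same direction — net shift to the right.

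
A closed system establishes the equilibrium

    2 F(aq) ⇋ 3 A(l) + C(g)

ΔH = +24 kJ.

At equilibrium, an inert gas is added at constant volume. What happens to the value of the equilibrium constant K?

The equilibrium constant depends only on temperature. This perturbation changes neither the position of equilibrium nor K.

unchanged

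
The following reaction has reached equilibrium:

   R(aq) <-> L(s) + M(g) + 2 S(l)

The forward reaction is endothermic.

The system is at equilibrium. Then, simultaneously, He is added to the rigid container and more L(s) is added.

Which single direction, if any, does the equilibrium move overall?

At constant volume, adding an inert gas leaves every reacting species' partial pressure unchanged, so Q is unchanged — no shift from this change.
L is a pure solid; its activity is 1 regardless of amount, so Q is unaffected — no shift from this change.
None of the changes alters Q relative to K, so there is no net shift.

no shift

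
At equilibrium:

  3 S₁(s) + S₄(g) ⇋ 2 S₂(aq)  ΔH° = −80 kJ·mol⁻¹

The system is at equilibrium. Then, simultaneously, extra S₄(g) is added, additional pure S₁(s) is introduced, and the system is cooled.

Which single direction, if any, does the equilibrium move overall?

Adding S₄ (g), a reactant, drives the reaction to the right.
S₁ is a pure solid; its activity is 1 regardless of amount, so Q is unaffected — no shift from this change.
The forward reaction is exothermic. Lowering T favours the exothermic direction — shift to the right.
Only the nonzero effect(s) matter; the net shift is to the right.

right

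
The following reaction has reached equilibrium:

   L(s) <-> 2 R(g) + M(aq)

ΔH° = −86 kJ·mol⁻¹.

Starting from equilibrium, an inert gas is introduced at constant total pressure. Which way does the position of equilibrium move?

Adding inert gas at constant total pressure expands the volume and lowers every reacting partial pressure. With Δn_gas = 2 − 0 = +2, Q moves away from K toward the side with fewer gas moles, so the system shifts toward the side with more gas moles — to the right.

right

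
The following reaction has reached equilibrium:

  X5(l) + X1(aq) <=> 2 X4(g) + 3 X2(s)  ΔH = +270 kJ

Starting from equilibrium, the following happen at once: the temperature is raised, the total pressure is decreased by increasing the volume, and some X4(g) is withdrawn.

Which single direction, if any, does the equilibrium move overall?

The forward reaction is endothermic. Raising T favours the endothermic direction — shift to the right.
Gas moles: reactants 0, products 2 (Δn_gas = +2). Expansion shifts the system toward the side with more moles of gas — to the right.
Removing X4 (g), a product, drives the reaction to the right.
All effects act in the same direction — net shift to the right.

right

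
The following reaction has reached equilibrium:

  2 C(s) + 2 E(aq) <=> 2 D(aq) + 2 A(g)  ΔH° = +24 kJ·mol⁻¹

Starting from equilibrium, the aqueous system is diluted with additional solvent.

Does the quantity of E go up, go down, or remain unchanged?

Dilution scales every aqueous concentration by the same factor. Δn_aq = 2 − 2 = 0, so Q is unchanged — no shift.
No net shift occurs, so the amount of E is unchanged.

unchanged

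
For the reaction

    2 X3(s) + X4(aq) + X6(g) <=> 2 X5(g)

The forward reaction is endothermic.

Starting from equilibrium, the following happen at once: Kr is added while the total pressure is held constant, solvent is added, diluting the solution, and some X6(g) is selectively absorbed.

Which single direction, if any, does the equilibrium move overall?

cannot be determined

Adding inert gas at constant total pressure expands the volume and lowers every reacting partial pressure. With Δn_gas = 2 − 1 = +1, Q moves away from K toward the side with fewer gas moles, so the system shifts toward the side with more gas moles — to the right.
Dilution lowers every aqueous concentration by the same factor. Δn_aq = 0 − 1 = -1, so the system shifts toward the side with more dissolved moles — to the left.
Removing X6 (g), a reactant, drives the reaction to the left.
The individual effects push in opposite directions; without quantitative information the net direction cannot be determined.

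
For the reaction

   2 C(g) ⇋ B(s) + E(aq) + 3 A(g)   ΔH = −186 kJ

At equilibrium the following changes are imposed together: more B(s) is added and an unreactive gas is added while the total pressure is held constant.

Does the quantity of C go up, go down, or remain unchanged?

decreases

B is a pure solid; its activity is 1 regardless of amount, so Q is unaffected — no shift from this change.
Adding inert gas at constant total pressure expands the volume and lowers every reacting partial pressure. With Δn_gas = 3 − 2 = +1, Q moves away from K toward the side with fewer gas moles, so the system shifts toward the side with more gas moles — to the right.
The net shift is to the right. C is a reactant, so its amount decreases.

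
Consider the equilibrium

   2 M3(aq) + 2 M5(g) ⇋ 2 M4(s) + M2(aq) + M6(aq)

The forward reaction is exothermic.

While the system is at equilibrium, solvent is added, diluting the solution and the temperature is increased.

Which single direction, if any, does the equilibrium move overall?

Dilution scales every aqueous concentration by the same factor. Δn_aq = 2 − 2 = 0, so Q is unchanged — no shift.
The forward reaction is exothermic. Raising T favours the endothermic direction — shift to the left.
Only the nonzero effect(s) matter; the net shift is to the left.

left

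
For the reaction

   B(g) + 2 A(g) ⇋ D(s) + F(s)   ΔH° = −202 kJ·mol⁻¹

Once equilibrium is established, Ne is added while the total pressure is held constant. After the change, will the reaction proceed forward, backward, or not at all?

Adding inert gas at constant total pressure expands the volume and lowers every reacting partial pressure. With Δn_gas = 0 − 3 = -3, Q moves away from K toward the side with fewer gas moles, so the system shifts toward the side with more gas moles — to the left.

left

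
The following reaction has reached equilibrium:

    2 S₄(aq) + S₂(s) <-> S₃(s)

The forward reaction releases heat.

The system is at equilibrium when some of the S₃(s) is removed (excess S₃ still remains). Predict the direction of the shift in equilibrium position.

S₃ is a pure solid; its activity is 1 regardless of amount, so Q is unaffected — no shift from this change.

no shift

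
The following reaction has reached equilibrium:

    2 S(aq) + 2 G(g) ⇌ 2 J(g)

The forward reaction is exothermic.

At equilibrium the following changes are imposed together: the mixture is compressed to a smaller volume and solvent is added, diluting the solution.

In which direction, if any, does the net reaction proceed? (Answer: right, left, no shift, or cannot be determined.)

Gas moles: reactants 2, products 2. Δn_gas = 0, so a volume change leaves Q equal to K — no shift from this change.
Dilution lowers every aqueous concentration by the same factor. Δn_aq = 0 − 2 = -2, so the system shifts toward the side with more dissolved moles — to the left.
Only the nonzero effect(s) matter; the net shift is to the left.

left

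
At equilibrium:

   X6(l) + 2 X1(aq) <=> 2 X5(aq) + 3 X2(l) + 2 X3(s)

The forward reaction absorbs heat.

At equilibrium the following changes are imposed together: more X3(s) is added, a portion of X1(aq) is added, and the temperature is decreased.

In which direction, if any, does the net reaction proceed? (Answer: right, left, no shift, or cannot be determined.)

X3 is a pure solid; its activity is 1 regardless of amount, so Q is unaffected — no shift from this change.
Adding X1 (aq), a reactant, drives the reaction to the right.
The forward reaction is endothermic. Lowering T favours the exothermic direction — shift to the left.
The individual effects push in opposite directions; without quantitative information the net direction cannot be determined.

cannot be determined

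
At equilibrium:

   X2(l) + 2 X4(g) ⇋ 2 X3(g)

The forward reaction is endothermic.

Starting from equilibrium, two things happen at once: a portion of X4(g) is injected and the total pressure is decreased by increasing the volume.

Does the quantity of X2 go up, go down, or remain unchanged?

Adding X4 (g), a reactant, drives the reaction to the right.
Gas moles: reactants 2, products 2. Δn_gas = 0, so a volume change leaves Q equal to K — no shift from this change.
The net shift is to the right. X2 is a reactant, so its amount decreases.

decreases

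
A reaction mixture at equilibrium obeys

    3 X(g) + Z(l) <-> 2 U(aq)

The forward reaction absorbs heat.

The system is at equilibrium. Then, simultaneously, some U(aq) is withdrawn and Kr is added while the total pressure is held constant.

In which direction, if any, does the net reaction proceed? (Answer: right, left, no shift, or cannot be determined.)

Removing U (aq), a product, drives the reaction to the right.
Adding inert gas at constant total pressure expands the volume and lowers every reacting partial pressure. With Δn_gas = 0 − 3 = -3, Q moves away from K toward the side with fewer gas moles, so the system shifts toward the side with more gas moles — to the left.
The individual effects push in opposite directions; without quantitative information the net direction cannot be determined.

cannot be determined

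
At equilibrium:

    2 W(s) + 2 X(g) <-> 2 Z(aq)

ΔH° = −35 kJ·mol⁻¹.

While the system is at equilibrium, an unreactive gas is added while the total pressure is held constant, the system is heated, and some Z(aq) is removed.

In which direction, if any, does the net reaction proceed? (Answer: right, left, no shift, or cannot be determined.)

cannot be determined

Adding inert gas at constant total pressure expands the volume and lowers every reacting partial pressure. With Δn_gas = 0 − 2 = -2, Q moves away from K toward the side with fewer gas moles, so the system shifts toward the side with more gas moles — to the left.
The forward reaction is exothermic. Raising T favours the endothermic direction — shift to the left.
Removing Z (aq), a product, drives the reaction to the right.
The individual effects push in opposite directions; without quantitative information the net direction cannot be determined.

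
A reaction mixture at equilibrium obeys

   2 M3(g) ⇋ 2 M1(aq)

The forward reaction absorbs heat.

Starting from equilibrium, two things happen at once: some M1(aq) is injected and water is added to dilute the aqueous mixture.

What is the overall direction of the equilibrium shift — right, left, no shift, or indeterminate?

cannot be determined

Adding M1 (aq), a product, drives the reaction to the left.
Dilution lowers every aqueous concentration by the same factor. Δn_aq = 2 − 0 = +2, so the system shifts toward the side with more dissolved moles — to the right.
The individual effects push in opposite directions; without quantitative information the net direction cannot be determined.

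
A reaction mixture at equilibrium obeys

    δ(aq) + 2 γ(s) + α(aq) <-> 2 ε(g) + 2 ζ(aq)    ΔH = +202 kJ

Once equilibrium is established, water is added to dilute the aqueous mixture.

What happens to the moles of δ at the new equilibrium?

unchanged

Dilution scales every aqueous concentration by the same factor. Δn_aq = 2 − 2 = 0, so Q is unchanged — no shift.
No net shift occurs, so the amount of δ is unchanged.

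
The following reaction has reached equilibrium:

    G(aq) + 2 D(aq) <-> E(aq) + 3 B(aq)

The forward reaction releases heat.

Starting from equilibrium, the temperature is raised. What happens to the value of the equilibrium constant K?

K depends on temperature via the van 't Hoff relation. The forward reaction is exothermic, so raising T decreases K.

decreases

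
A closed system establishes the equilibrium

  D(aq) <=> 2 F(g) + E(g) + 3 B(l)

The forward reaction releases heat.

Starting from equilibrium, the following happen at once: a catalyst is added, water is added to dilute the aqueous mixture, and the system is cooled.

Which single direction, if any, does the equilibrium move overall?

cannot be determined

A catalyst speeds both forward and reverse rates equally; it changes neither Q nor K — no shift from this change.
Dilution lowers every aqueous concentration by the same factor. Δn_aq = 0 − 1 = -1, so the system shifts toward the side with more dissolved moles — to the left.
The forward reaction is exothermic. Lowering T favours the exothermic direction — shift to the right.
The individual effects push in opposite directions; without quantitative information the net direction cannot be determined.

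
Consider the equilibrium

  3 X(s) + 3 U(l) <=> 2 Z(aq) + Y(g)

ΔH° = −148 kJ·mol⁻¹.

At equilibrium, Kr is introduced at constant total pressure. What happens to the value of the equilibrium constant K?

The equilibrium constant depends only on temperature. This perturbation may move the position of equilibrium, but since T is unchanged, K itself is unchanged.

unchanged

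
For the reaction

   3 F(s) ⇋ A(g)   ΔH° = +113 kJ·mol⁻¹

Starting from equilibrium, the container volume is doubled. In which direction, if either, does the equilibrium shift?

right

Gas moles: reactants 0, products 1 (Δn_gas = +1). Expansion shifts the system toward the side with more moles of gas — to the right.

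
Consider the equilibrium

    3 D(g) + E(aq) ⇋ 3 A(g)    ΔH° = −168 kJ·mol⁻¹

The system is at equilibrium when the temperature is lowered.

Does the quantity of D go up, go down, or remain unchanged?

The forward reaction is exothermic. Lowering T favours the exothermic direction — shift to the right.
The net shift is to the right. D is a reactant, so its amount decreases.

decreases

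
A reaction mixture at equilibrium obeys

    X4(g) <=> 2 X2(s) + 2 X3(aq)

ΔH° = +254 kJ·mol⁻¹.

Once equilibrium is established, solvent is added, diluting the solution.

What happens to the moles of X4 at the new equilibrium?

decreases

Dilution lowers every aqueous concentration by the same factor. Δn_aq = 2 − 0 = +2, so the system shifts toward the side with more dissolved moles — to the right.
The net shift is to the right. X4 is a reactant, so its amount decreases.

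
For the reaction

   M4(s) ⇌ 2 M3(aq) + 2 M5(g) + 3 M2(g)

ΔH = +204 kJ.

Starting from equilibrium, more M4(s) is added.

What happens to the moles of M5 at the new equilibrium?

unchanged

M4 is a pure solid; its activity is 1 regardless of amount, so Q is unaffected — no shift from this change.
No net shift occurs, so the amount of M5 is unchanged.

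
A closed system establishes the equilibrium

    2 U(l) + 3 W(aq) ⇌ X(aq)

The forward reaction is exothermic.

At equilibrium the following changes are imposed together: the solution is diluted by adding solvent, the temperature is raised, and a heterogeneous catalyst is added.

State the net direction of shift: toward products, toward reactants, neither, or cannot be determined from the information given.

Dilution lowers every aqueous concentration by the same factor. Δn_aq = 1 − 3 = -2, so the system shifts toward the side with more dissolved moles — to the left.
The forward reaction is exothermic. Raising T favours the endothermic direction — shift to the left.
A catalyst speeds both forward and reverse rates equally; it changes neither Q nor K — no shift from this change.
Only the nonzero effect(s) matter; the net shift is to the left.

left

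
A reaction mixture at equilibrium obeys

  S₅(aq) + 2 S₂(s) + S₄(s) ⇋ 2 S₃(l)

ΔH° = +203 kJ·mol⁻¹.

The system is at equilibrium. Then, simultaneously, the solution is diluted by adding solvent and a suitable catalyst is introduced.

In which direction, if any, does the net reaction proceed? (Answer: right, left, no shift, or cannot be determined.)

Dilution lowers every aqueous concentration by the same factor. Δn_aq = 0 − 1 = -1, so the system shifts toward the side with more dissolved moles — to the left.
A catalyst speeds both forward and reverse rates equally; it changes neither Q nor K — no shift from this change.
Only the nonzero effect(s) matter; the net shift is to the left.

left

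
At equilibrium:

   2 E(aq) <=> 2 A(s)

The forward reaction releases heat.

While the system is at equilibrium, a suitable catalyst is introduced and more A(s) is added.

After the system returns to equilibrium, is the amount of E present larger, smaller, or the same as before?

A catalyst speeds both forward and reverse rates equally; it changes neither Q nor K — no shift from this change.
A is a pure solid; its activity is 1 regardless of amount, so Q is unaffected — no shift from this change.
No net shift occurs, so the amount of E is unchanged.

unchanged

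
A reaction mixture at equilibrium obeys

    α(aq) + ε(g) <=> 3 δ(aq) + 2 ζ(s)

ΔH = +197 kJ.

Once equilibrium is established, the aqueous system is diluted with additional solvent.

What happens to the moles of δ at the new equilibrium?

Dilution lowers every aqueous concentration by the same factor. Δn_aq = 3 − 1 = +2, so the system shifts toward the side with more dissolved moles — to the right.
The net shift is to the right. δ is a product, so its amount increases.

increases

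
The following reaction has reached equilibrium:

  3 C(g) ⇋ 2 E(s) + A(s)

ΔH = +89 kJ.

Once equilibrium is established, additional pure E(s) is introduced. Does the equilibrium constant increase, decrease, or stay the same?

The equilibrium constant depends only on temperature. This perturbation changes neither the position of equilibrium nor K.

unchanged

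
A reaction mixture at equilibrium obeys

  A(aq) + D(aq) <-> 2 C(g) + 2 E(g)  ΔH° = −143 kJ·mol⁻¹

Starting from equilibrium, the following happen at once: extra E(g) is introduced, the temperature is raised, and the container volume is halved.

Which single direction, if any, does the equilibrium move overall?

Adding E (g), a product, drives the reaction to the left.
The forward reaction is exothermic. Raising T favours the endothermic direction — shift to the left.
Gas moles: reactants 0, products 4 (Δn_gas = +4). Compression shifts the system toward the side with fewer moles of gas — to the left.
All effects act in the same direction — net shift to the left.

left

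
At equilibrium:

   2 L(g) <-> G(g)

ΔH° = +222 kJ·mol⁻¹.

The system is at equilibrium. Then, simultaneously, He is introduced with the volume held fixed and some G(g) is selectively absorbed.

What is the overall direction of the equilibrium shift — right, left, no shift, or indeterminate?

At constant volume, adding an inert gas leaves every reacting species' partial pressure unchanged, so Q is unchanged — no shift from this change.
Removing G (g), a product, drives the reaction to the right.
Only the nonzero effect(s) matter; the net shift is to the right.

right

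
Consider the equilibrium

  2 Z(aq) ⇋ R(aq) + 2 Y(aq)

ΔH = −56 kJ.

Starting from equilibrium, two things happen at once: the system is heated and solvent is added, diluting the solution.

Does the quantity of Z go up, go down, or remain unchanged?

cannot be determined

The forward reaction is exothermic. Raising T favours the endothermic direction — shift to the left.
Dilution lowers every aqueous concentration by the same factor. Δn_aq = 3 − 2 = +1, so the system shifts toward the side with more dissolved moles — to the right.
The two effects oppose each other, so the net shift — and hence the change in Z — cannot be determined from the given information.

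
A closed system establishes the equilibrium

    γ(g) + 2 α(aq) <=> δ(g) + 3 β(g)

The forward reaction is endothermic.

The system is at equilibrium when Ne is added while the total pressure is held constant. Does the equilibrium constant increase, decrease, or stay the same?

The equilibrium constant depends only on temperature. This perturbation may move the position of equilibrium, but since T is unchanged, K itself is unchanged.

unchanged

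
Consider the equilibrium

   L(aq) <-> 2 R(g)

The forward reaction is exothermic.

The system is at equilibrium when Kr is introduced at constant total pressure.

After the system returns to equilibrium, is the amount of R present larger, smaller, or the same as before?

Adding inert gas at constant total pressure expands the volume and lowers every reacting partial pressure. With Δn_gas = 2 − 0 = +2, Q moves away from K toward the side with fewer gas moles, so the system shifts toward the side with more gas moles — to the right.
The net shift is to the right. R is a product, so its amount increases.

increases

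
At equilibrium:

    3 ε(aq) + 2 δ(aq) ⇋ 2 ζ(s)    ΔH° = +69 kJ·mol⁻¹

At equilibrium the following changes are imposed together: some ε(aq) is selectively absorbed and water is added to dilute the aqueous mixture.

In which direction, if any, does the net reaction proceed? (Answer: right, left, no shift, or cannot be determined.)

left

Removing ε (aq), a reactant, drives the reaction to the left.
Dilution lowers every aqueous concentration by the same factor. Δn_aq = 0 − 5 = -5, so the system shifts toward the side with more dissolved moles — to the left.
All effects act in the same direction — net shift to the left.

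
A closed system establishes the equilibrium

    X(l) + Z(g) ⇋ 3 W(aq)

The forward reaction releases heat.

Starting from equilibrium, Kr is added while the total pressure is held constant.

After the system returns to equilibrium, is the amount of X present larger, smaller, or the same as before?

increases

Adding inert gas at constant total pressure expands the volume and lowers every reacting partial pressure. With Δn_gas = 0 − 1 = -1, Q moves away from K toward the side with fewer gas moles, so the system shifts toward the side with more gas moles — to the left.
The net shift is to the left. X is a reactant, so its amount increases.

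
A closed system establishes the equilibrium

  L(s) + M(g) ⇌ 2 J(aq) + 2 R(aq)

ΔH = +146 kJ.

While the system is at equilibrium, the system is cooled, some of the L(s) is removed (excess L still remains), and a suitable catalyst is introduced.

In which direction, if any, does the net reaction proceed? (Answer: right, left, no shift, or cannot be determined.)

The forward reaction is endothermic. Lowering T favours the exothermic direction — shift to the left.
L is a pure solid; its activity is 1 regardless of amount, so Q is unaffected — no shift from this change.
A catalyst speeds both forward and reverse rates equally; it changes neither Q nor K — no shift from this change.
Only the nonzero effect(s) matter; the net shift is to the left.

left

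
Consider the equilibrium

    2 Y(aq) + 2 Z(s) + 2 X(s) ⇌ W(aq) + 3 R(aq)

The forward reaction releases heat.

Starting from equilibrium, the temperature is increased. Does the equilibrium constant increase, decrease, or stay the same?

K depends on temperature via the van 't Hoff relation. The forward reaction is exothermic, so raising T decreases K.

decreases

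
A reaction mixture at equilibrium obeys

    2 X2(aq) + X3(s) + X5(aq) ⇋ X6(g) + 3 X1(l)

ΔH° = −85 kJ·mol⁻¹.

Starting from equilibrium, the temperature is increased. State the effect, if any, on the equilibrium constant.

K depends on temperature via the van 't Hoff relation. The forward reaction is exothermic, so raising T decreases K.

decreases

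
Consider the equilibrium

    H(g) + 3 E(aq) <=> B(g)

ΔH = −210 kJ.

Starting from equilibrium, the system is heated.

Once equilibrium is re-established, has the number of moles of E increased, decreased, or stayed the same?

The forward reaction is exothermic. Raising T favours the endothermic direction — shift to the left.
The net shift is to the left. E is a reactant, so its amount increases.

increases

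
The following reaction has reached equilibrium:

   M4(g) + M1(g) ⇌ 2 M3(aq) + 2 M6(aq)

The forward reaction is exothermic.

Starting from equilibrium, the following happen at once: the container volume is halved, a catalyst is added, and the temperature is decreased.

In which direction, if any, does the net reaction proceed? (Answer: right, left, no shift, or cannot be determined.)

right

Gas moles: reactants 2, products 0 (Δn_gas = -2). Compression shifts the system toward the side with fewer moles of gas — to the right.
A catalyst speeds both forward and reverse rates equally; it changes neither Q nor K — no shift from this change.
The forward reaction is exothermic. Lowering T favours the exothermic direction — shift to the right.
Only the nonzero effect(s) matter; the net shift is to the right.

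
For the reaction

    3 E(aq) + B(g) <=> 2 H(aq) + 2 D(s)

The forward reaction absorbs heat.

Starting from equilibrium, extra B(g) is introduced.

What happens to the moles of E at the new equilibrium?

Adding B (g), a reactant, drives the reaction to the right.
The net shift is to the right. E is a reactant, so its amount decreases.

decreases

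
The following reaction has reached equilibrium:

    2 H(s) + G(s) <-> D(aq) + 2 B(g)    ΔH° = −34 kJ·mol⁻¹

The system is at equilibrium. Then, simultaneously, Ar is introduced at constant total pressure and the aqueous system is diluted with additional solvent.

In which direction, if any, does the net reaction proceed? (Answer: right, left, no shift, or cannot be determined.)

right

Adding inert gas at constant total pressure expands the volume and lowers every reacting partial pressure. With Δn_gas = 2 − 0 = +2, Q moves away from K toward the side with fewer gas moles, so the system shifts toward the side with more gas moles — to the right.
Dilution lowers every aqueous concentration by the same factor. Δn_aq = 1 − 0 = +1, so the system shifts toward the side with more dissolved moles — to the right.
All effects act in the same direction — net shift to the right.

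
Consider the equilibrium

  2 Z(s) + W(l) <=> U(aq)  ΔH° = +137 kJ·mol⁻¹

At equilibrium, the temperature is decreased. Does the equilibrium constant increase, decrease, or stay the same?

K depends on temperature via the van 't Hoff relation. The forward reaction is endothermic, so lowering T decreases K.

decreases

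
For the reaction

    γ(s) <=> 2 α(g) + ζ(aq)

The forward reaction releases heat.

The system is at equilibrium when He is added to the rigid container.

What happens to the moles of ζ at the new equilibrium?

At constant volume, adding an inert gas leaves every reacting species' partial pressure unchanged, so Q is unchanged — no shift from this change.
No net shift occurs, so the amount of ζ is unchanged.

unchanged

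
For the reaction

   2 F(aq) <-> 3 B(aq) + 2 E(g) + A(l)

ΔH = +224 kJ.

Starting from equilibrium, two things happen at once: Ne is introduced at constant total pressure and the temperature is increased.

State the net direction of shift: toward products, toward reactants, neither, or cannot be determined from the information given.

right

Adding inert gas at constant total pressure expands the volume and lowers every reacting partial pressure. With Δn_gas = 2 − 0 = +2, Q moves away from K toward the side with fewer gas moles, so the system shifts toward the side with more gas moles — to the right.
The forward reaction is endothermic. Raising T favours the endothermic direction — shift to the right.
All effects act in the same direction — net shift to the right.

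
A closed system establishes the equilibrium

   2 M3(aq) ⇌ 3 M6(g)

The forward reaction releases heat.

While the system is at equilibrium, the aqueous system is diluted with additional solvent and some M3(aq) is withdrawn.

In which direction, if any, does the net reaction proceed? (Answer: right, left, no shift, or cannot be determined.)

left

Dilution lowers every aqueous concentration by the same factor. Δn_aq = 0 − 2 = -2, so the system shifts toward the side with more dissolved moles — to the left.
Removing M3 (aq), a reactant, drives the reaction to the left.
All effects act in the same direction — net shift to the left.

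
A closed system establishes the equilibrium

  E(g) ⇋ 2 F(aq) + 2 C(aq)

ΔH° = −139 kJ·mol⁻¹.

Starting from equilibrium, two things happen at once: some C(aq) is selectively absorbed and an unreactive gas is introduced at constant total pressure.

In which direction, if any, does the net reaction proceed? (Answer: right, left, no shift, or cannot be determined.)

Removing C (aq), a product, drives the reaction to the right.
Adding inert gas at constant total pressure expands the volume and lowers every reacting partial pressure. With Δn_gas = 0 − 1 = -1, Q moves away from K toward the side with fewer gas moles, so the system shifts toward the side with more gas moles — to the left.
The individual effects push in opposite directions; without quantitative information the net direction cannot be determined.

cannot be determined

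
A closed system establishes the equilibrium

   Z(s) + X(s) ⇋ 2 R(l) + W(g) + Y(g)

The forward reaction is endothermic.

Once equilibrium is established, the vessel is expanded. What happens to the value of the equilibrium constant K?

The equilibrium constant depends only on temperature. This perturbation may move the position of equilibrium, but since T is unchanged, K itself is unchanged.

unchanged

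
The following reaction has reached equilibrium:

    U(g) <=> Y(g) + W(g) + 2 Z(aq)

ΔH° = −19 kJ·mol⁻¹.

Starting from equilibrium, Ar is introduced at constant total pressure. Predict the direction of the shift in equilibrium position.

Adding inert gas at constant total pressure expands the volume and lowers every reacting partial pressure. With Δn_gas = 2 − 1 = +1, Q moves away from K toward the side with fewer gas moles, so the system shifts toward the side with more gas moles — to the right.

right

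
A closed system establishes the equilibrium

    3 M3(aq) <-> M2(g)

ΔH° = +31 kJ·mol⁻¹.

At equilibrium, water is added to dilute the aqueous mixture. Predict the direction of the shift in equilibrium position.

Dilution lowers every aqueous concentration by the same factor. Δn_aq = 0 − 3 = -3, so the system shifts toward the side with more dissolved moles — to the left.

left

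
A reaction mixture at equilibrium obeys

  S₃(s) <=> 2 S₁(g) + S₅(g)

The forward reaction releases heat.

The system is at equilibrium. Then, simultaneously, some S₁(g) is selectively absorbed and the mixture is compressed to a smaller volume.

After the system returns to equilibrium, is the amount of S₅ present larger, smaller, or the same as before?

Removing S₁ (g), a product, drives the reaction to the right.
Gas moles: reactants 0, products 3 (Δn_gas = +3). Compression shifts the system toward the side with fewer moles of gas — to the left.
The two effects oppose each other, so the net shift — and hence the change in S₅ — cannot be determined from the given information.

cannot be determined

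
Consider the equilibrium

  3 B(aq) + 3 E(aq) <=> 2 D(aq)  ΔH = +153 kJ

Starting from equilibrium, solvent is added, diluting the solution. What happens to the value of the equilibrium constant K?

The equilibrium constant depends only on temperature. This perturbation may move the position of equilibrium, but since T is unchanged, K itself is unchanged.

unchanged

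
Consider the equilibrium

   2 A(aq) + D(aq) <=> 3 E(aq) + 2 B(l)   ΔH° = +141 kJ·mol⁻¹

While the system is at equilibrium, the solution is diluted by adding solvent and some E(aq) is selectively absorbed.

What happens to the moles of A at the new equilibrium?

decreases

Dilution scales every aqueous concentration by the same factor. Δn_aq = 3 − 3 = 0, so Q is unchanged — no shift.
Removing E (aq), a product, drives the reaction to the right.
The net shift is to the right. A is a reactant, so its amount decreases.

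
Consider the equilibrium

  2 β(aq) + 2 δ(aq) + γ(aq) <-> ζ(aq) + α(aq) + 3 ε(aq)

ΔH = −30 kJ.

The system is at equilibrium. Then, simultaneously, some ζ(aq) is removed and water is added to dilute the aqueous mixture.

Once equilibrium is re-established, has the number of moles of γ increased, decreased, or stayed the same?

Removing ζ (aq), a product, drives the reaction to the right.
Dilution scales every aqueous concentration by the same factor. Δn_aq = 5 − 5 = 0, so Q is unchanged — no shift.
The net shift is to the right. γ is a reactant, so its amount decreases.

decreases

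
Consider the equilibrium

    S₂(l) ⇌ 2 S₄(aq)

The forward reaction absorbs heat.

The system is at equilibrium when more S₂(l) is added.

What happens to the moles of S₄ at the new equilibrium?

S₂ is a pure liquid; its activity is 1 regardless of amount, so Q is unaffected — no shift from this change.
No net shift occurs, so the amount of S₄ is unchanged.

unchanged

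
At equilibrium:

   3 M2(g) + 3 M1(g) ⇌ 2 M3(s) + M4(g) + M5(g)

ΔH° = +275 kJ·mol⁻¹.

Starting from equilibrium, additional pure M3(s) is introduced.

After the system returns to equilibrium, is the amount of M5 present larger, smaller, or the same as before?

unchanged

M3 is a pure solid; its activity is 1 regardless of amount, so Q is unaffected — no shift from this change.
No net shift occurs, so the amount of M5 is unchanged.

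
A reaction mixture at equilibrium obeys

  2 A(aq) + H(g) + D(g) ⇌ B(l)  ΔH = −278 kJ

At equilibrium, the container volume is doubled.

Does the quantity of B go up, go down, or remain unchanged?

Gas moles: reactants 2, products 0 (Δn_gas = -2). Expansion shifts the system toward the side with more moles of gas — to the left.
The net shift is to the left. B is a product, so its amount decreases.

decreases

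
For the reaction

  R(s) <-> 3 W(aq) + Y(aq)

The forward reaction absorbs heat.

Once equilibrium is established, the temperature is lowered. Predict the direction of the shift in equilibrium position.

The forward reaction is endothermic. Lowering T favours the exothermic direction — shift to the left.

left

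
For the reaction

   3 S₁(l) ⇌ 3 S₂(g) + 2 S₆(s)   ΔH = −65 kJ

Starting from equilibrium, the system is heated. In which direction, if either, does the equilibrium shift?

left

The forward reaction is exothermic. Raising T favours the endothermic direction — shift to the left.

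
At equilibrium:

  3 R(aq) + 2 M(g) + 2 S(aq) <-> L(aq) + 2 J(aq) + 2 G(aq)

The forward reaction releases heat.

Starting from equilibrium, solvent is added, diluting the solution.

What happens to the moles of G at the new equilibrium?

Dilution scales every aqueous concentration by the same factor. Δn_aq = 5 − 5 = 0, so Q is unchanged — no shift.
No net shift occurs, so the amount of G is unchanged.

unchanged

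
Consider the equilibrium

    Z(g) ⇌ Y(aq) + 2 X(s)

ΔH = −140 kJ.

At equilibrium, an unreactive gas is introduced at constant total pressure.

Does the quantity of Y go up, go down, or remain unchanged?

decreases

Adding inert gas at constant total pressure expands the volume and lowers every reacting partial pressure. With Δn_gas = 0 − 1 = -1, Q moves away from K toward the side with fewer gas moles, so the system shifts toward the side with more gas moles — to the left.
The net shift is to the left. Y is a product, so its amount decreases.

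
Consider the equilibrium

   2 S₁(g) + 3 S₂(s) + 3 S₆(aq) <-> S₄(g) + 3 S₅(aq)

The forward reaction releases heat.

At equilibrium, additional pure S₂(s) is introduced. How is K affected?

The equilibrium constant depends only on temperature. This perturbation changes neither the position of equilibrium nor K.

unchanged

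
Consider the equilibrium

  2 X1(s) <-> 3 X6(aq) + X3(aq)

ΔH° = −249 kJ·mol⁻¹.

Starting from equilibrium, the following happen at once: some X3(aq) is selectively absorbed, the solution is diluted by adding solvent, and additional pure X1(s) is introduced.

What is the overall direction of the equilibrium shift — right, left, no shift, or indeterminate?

Removing X3 (aq), a product, drives the reaction to the right.
Dilution lowers every aqueous concentration by the same factor. Δn_aq = 4 − 0 = +4, so the system shifts toward the side with more dissolved moles — to the right.
X1 is a pure solid; its activity is 1 regardless of amount, so Q is unaffected — no shift from this change.
Only the nonzero effect(s) matter; the net shift is to the right.

right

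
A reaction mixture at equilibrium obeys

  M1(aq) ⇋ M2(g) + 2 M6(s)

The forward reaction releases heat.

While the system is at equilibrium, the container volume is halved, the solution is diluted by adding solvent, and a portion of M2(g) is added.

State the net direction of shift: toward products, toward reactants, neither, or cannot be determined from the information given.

Gas moles: reactants 0, products 1 (Δn_gas = +1). Compression shifts the system toward the side with fewer moles of gas — to the left.
Dilution lowers every aqueous concentration by the same factor. Δn_aq = 0 − 1 = -1, so the system shifts toward the side with more dissolved moles — to the left.
Adding M2 (g), a product, drives the reaction to the left.
All effects act in the same direction — net shift to the left.

left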